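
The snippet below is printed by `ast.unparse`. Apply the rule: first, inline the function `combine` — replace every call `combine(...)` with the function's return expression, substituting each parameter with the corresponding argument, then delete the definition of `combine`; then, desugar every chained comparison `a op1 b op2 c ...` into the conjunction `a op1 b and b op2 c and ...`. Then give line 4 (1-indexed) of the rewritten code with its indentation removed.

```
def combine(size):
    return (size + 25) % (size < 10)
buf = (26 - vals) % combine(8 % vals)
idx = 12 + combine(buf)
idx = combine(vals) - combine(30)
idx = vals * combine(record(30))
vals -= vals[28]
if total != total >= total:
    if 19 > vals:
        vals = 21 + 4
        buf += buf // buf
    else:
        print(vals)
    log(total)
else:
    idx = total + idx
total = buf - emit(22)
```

idx = vals * ((record(30) + 25) % (record(30) < 10))

Transformed code:
buf = (26 - vals) % ((8 % vals + 25) % (8 % vals < 10))
idx = 12 + (buf + 25) % (buf < 10)
idx = (vals + 25) % (vals < 10) - (30 + 25) % (30 < 10)
idx = vals * ((record(30) + 25) % (record(30) < 10))
vals -= vals[28]
if total != total and total >= total:
    if 19 > vals:
        vals = 21 + 4
        buf += buf // buf
    else:
        print(vals)
    log(total)
else:
    idx = total + idx
total = buf - emit(22)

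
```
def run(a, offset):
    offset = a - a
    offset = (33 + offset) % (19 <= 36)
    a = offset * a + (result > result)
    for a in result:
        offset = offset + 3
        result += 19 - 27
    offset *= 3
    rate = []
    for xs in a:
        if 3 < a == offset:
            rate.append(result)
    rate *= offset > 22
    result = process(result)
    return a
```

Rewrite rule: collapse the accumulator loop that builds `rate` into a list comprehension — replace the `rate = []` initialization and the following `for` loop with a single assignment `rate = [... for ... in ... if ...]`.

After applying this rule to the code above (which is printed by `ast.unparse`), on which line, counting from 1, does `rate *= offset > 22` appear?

Transformed code:
def run(a, offset):
    offset = a - a
    offset = (33 + offset) % (19 <= 36)
    a = offset * a + (result > result)
    for a in result:
        offset = offset + 3
        result += 19 - 27
    offset *= 3
    rate = [result for xs in a if 3 < a == offset]
    rate *= offset > 22
    result = process(result)
    return a

10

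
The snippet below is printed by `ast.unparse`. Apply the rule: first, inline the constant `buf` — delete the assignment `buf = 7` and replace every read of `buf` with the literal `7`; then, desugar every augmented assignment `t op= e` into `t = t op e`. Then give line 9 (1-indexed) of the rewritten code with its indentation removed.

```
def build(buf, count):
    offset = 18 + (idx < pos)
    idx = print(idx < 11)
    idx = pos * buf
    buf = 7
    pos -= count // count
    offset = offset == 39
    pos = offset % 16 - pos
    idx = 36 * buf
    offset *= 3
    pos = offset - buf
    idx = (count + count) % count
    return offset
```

offset = offset * 3

Transformed code:
def build(buf, count):
    offset = 18 + (idx < pos)
    idx = print(idx < 11)
    idx = pos * 7
    pos = pos - count // count
    offset = offset == 39
    pos = offset % 16 - pos
    idx = 36 * 7
    offset = offset * 3
    pos = offset - 7
    idx = (count + count) % count
    return offset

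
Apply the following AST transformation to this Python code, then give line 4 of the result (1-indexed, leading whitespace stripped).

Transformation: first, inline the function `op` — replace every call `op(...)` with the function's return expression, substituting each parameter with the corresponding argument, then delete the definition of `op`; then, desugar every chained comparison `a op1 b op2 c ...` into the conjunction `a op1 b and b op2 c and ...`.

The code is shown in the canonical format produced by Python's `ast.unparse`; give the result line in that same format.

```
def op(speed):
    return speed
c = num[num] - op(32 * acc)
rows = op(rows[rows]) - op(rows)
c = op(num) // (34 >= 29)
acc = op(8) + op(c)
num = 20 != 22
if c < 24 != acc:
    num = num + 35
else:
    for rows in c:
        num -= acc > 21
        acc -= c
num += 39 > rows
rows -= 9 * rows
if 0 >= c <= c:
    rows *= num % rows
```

Transformed code:
c = num[num] - 32 * acc
rows = rows[rows] - rows
c = num // (34 >= 29)
acc = 8 + c
num = 20 != 22
if c < 24 and 24 != acc:
    num = num + 35
else:
    for rows in c:
        num -= acc > 21
        acc -= c
num += 39 > rows
rows -= 9 * rows
if 0 >= c and c <= c:
    rows *= num % rows

acc = 8 + c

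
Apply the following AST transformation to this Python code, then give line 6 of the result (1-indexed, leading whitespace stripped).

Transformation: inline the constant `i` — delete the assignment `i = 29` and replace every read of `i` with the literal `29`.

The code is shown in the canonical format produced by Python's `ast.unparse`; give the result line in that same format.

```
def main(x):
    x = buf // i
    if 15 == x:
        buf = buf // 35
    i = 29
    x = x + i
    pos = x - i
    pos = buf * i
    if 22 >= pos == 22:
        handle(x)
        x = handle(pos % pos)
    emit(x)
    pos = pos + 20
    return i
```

pos = x - 29

Transformed code:
def main(x):
    x = buf // 29
    if 15 == x:
        buf = buf // 35
    x = x + 29
    pos = x - 29
    pos = buf * 29
    if 22 >= pos == 22:
        handle(x)
        x = handle(pos % pos)
    emit(x)
    pos = pos + 20
    return 29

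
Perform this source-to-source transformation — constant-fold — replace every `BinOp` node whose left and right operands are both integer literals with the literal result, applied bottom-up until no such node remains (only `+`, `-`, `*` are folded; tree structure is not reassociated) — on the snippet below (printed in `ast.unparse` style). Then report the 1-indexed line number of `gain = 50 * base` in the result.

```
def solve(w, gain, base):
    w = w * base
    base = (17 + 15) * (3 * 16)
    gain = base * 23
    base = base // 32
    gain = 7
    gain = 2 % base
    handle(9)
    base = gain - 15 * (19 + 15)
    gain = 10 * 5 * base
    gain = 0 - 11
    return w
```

Transformed code:
def solve(w, gain, base):
    w = w * base
    base = 1536
    gain = base * 23
    base = base // 32
    gain = 7
    gain = 2 % base
    handle(9)
    base = gain - 510
    gain = 50 * base
    gain = -11
    return w

10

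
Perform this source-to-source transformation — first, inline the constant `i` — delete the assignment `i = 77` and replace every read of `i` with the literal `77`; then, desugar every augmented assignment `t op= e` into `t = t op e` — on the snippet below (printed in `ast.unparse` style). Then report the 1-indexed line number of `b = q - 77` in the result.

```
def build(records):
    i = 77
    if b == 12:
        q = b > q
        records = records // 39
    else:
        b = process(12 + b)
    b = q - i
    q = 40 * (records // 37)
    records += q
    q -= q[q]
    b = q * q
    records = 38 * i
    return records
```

Transformed code:
def build(records):
    if b == 12:
        q = b > q
        records = records // 39
    else:
        b = process(12 + b)
    b = q - 77
    q = 40 * (records // 37)
    records = records + q
    q = q - q[q]
    b = q * q
    records = 38 * 77
    return records

7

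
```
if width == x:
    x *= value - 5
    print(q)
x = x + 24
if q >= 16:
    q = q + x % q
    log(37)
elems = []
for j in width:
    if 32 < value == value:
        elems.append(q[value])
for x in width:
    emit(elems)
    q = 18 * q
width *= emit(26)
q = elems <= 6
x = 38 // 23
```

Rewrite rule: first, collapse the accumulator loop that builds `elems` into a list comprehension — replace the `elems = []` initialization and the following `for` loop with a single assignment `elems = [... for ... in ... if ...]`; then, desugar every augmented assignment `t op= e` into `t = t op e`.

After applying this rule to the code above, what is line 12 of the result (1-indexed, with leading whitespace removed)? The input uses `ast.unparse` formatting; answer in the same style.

Transformed code:
if width == x:
    x = x * (value - 5)
    print(q)
x = x + 24
if q >= 16:
    q = q + x % q
    log(37)
elems = [q[value] for j in width if 32 < value == value]
for x in width:
    emit(elems)
    q = 18 * q
width = width * emit(26)
q = elems <= 6
x = 38 // 23

width = width * emit(26)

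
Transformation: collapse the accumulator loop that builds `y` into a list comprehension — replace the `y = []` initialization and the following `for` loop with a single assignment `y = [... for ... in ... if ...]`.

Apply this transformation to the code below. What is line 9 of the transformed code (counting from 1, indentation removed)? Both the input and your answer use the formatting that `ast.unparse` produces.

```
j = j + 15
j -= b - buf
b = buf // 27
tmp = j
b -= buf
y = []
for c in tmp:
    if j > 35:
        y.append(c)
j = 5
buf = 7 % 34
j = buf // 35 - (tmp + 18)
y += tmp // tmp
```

Transformed code:
j = j + 15
j -= b - buf
b = buf // 27
tmp = j
b -= buf
y = [c for c in tmp if j > 35]
j = 5
buf = 7 % 34
j = buf // 35 - (tmp + 18)
y += tmp // tmp

j = buf // 35 - (tmp + 18)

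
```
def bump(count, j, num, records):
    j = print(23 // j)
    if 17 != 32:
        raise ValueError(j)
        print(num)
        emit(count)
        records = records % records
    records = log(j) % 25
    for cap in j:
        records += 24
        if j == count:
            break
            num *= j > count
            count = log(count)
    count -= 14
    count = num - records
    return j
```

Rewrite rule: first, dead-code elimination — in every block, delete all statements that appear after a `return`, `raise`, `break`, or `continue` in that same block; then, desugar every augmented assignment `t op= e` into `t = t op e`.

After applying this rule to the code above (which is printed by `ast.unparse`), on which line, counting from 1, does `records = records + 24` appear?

7

Transformed code:
def bump(count, j, num, records):
    j = print(23 // j)
    if 17 != 32:
        raise ValueError(j)
    records = log(j) % 25
    for cap in j:
        records = records + 24
        if j == count:
            break
    count = count - 14
    count = num - records
    return j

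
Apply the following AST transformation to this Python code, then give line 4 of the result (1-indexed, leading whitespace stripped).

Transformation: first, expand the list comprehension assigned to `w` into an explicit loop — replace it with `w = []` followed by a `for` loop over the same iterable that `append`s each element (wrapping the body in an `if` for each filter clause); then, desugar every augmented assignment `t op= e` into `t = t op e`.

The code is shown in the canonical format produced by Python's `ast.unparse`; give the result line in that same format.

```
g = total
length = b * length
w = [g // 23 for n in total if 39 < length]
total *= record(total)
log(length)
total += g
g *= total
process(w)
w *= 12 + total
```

Transformed code:
g = total
length = b * length
w = []
for n in total:
    if 39 < length:
        w.append(g // 23)
total = total * record(total)
log(length)
total = total + g
g = g * total
process(w)
w = w * (12 + total)

for n in total:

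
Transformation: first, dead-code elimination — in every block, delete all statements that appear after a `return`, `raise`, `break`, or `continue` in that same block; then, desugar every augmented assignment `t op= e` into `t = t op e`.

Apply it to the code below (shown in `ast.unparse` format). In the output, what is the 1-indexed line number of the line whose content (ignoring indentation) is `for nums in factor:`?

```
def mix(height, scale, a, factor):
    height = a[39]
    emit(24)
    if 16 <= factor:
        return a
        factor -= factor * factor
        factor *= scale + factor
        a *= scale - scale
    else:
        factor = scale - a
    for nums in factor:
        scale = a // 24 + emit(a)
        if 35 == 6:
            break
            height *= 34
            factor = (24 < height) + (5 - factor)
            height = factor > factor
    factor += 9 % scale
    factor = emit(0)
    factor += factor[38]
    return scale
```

8

Transformed code:
def mix(height, scale, a, factor):
    height = a[39]
    emit(24)
    if 16 <= factor:
        return a
    else:
        factor = scale - a
    for nums in factor:
        scale = a // 24 + emit(a)
        if 35 == 6:
            break
    factor = factor + 9 % scale
    factor = emit(0)
    factor = factor + factor[38]
    return scale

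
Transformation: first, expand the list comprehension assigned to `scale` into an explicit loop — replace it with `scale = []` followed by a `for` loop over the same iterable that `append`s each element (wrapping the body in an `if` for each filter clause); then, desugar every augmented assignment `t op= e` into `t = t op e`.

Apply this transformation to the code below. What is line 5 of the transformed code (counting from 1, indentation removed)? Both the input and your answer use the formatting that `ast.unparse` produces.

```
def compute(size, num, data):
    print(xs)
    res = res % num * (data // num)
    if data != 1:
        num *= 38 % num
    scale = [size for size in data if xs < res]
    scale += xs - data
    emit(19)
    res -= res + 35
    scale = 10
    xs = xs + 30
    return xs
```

num = num * (38 % num)

Transformed code:
def compute(size, num, data):
    print(xs)
    res = res % num * (data // num)
    if data != 1:
        num = num * (38 % num)
    scale = []
    for size in data:
        if xs < res:
            scale.append(size)
    scale = scale + (xs - data)
    emit(19)
    res = res - (res + 35)
    scale = 10
    xs = xs + 30
    return xs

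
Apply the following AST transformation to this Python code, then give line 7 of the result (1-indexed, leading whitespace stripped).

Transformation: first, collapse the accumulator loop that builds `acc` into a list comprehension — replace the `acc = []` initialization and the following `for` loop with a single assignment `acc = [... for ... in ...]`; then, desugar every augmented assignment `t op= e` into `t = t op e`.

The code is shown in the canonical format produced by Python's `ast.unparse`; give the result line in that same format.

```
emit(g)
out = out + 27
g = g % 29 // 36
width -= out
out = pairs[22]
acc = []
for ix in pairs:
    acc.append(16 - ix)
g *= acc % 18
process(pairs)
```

g = g * (acc % 18)

Transformed code:
emit(g)
out = out + 27
g = g % 29 // 36
width = width - out
out = pairs[22]
acc = [16 - ix for ix in pairs]
g = g * (acc % 18)
process(pairs)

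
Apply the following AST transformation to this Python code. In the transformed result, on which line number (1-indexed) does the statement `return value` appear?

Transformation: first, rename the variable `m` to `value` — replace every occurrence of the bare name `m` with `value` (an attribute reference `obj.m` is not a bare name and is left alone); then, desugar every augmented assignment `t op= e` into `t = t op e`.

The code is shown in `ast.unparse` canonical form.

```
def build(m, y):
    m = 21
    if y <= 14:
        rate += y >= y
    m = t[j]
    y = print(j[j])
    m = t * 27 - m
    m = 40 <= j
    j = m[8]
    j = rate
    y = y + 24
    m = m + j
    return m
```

Transformed code:
def build(value, y):
    value = 21
    if y <= 14:
        rate = rate + (y >= y)
    value = t[j]
    y = print(j[j])
    value = t * 27 - value
    value = 40 <= j
    j = value[8]
    j = rate
    y = y + 24
    value = value + j
    return value

13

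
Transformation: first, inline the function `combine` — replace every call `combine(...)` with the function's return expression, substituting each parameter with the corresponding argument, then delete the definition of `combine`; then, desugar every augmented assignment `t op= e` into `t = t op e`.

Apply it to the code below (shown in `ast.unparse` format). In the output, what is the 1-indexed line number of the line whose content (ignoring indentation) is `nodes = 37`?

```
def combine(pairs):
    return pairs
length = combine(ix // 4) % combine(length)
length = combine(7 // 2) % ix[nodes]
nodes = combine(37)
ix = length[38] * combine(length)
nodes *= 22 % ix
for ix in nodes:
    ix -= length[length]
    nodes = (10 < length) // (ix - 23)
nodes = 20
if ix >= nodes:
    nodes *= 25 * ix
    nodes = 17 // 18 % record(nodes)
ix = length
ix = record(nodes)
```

3

Transformed code:
length = ix // 4 % length
length = 7 // 2 % ix[nodes]
nodes = 37
ix = length[38] * length
nodes = nodes * (22 % ix)
for ix in nodes:
    ix = ix - length[length]
    nodes = (10 < length) // (ix - 23)
nodes = 20
if ix >= nodes:
    nodes = nodes * (25 * ix)
    nodes = 17 // 18 % record(nodes)
ix = length
ix = record(nodes)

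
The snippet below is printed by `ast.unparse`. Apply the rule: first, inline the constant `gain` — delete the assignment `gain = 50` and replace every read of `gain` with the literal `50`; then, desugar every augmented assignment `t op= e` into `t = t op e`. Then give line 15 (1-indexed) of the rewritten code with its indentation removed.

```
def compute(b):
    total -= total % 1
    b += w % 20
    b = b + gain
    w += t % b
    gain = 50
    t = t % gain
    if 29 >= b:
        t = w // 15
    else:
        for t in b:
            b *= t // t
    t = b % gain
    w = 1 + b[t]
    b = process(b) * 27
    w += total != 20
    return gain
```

Transformed code:
def compute(b):
    total = total - total % 1
    b = b + w % 20
    b = b + 50
    w = w + t % b
    t = t % 50
    if 29 >= b:
        t = w // 15
    else:
        for t in b:
            b = b * (t // t)
    t = b % 50
    w = 1 + b[t]
    b = process(b) * 27
    w = w + (total != 20)
    return 50

w = w + (total != 20)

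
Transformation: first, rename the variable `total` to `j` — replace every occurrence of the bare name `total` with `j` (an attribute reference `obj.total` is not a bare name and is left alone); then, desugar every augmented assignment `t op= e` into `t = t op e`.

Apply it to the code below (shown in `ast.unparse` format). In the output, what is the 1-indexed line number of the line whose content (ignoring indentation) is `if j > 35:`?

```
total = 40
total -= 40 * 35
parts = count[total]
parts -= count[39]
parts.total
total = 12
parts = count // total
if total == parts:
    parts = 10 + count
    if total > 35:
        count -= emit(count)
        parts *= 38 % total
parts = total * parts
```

Transformed code:
j = 40
j = j - 40 * 35
parts = count[j]
parts = parts - count[39]
parts.total
j = 12
parts = count // j
if j == parts:
    parts = 10 + count
    if j > 35:
        count = count - emit(count)
        parts = parts * (38 % j)
parts = j * parts

10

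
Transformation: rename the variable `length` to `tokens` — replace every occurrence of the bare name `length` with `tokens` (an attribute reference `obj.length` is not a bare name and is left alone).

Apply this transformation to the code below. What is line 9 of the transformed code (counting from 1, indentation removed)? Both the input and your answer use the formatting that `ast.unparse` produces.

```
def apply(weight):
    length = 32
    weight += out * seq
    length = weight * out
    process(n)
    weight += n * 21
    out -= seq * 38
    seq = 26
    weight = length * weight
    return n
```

Transformed code:
def apply(weight):
    tokens = 32
    weight += out * seq
    tokens = weight * out
    process(n)
    weight += n * 21
    out -= seq * 38
    seq = 26
    weight = tokens * weight
    return n

weight = tokens * weight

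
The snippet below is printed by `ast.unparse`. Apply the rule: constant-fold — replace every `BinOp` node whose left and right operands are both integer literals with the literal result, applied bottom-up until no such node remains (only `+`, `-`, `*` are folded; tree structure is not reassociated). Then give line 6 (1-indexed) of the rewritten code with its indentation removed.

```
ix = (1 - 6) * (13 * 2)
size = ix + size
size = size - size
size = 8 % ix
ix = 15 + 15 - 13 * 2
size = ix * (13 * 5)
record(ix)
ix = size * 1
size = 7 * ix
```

Transformed code:
ix = -130
size = ix + size
size = size - size
size = 8 % ix
ix = 4
size = ix * 65
record(ix)
ix = size * 1
size = 7 * ix

size = ix * 65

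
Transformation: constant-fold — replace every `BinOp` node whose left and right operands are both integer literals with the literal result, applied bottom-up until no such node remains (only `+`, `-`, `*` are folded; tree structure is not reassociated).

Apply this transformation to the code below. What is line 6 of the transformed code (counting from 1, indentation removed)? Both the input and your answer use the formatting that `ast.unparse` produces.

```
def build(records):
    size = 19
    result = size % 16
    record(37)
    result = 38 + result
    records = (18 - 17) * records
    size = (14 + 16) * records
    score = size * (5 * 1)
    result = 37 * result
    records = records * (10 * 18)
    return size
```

records = 1 * records

Transformed code:
def build(records):
    size = 19
    result = size % 16
    record(37)
    result = 38 + result
    records = 1 * records
    size = 30 * records
    score = size * 5
    result = 37 * result
    records = records * 180
    return size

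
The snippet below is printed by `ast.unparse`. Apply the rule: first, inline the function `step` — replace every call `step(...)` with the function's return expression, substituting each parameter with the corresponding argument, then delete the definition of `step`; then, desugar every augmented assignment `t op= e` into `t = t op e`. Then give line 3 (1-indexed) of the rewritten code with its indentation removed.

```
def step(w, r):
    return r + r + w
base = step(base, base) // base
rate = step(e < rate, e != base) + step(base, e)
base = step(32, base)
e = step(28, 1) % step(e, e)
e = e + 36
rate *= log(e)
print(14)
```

base = base + base + 32

Transformed code:
base = (base + base + base) // base
rate = (e != base) + (e != base) + (e < rate) + (e + e + base)
base = base + base + 32
e = (1 + 1 + 28) % (e + e + e)
e = e + 36
rate = rate * log(e)
print(14)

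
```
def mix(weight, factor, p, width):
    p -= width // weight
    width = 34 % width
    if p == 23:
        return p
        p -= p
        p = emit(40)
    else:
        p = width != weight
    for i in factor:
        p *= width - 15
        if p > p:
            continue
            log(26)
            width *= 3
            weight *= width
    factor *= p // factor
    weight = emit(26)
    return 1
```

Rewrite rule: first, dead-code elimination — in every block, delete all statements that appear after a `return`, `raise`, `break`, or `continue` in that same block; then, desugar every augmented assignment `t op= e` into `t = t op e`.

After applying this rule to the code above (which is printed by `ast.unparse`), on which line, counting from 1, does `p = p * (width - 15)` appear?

Transformed code:
def mix(weight, factor, p, width):
    p = p - width // weight
    width = 34 % width
    if p == 23:
        return p
    else:
        p = width != weight
    for i in factor:
        p = p * (width - 15)
        if p > p:
            continue
    factor = factor * (p // factor)
    weight = emit(26)
    return 1

9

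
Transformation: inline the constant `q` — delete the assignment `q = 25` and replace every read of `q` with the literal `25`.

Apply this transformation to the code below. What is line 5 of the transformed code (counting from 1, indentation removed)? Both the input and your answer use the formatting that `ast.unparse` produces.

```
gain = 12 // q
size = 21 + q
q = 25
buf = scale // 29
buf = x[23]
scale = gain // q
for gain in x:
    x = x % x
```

Transformed code:
gain = 12 // 25
size = 21 + 25
buf = scale // 29
buf = x[23]
scale = gain // 25
for gain in x:
    x = x % x

scale = gain // 25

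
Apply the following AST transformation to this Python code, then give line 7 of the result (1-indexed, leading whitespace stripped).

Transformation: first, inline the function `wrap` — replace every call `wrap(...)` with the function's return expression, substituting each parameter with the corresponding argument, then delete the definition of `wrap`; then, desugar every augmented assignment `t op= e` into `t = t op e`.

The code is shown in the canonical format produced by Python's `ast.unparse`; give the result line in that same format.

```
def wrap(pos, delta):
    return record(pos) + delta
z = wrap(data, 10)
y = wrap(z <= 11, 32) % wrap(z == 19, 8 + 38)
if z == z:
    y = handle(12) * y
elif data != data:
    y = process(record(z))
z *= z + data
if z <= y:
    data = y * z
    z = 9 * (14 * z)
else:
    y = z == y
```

Transformed code:
z = record(data) + 10
y = (record(z <= 11) + 32) % (record(z == 19) + (8 + 38))
if z == z:
    y = handle(12) * y
elif data != data:
    y = process(record(z))
z = z * (z + data)
if z <= y:
    data = y * z
    z = 9 * (14 * z)
else:
    y = z == y

z = z * (z + data)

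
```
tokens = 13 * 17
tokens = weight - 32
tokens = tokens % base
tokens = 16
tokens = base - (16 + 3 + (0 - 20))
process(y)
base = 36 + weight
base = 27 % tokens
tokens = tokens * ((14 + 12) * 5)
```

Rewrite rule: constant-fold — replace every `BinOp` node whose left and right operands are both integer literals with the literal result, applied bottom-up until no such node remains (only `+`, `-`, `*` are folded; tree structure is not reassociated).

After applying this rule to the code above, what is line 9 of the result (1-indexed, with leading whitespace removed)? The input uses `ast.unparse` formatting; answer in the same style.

tokens = tokens * 130

Transformed code:
tokens = 221
tokens = weight - 32
tokens = tokens % base
tokens = 16
tokens = base - -1
process(y)
base = 36 + weight
base = 27 % tokens
tokens = tokens * 130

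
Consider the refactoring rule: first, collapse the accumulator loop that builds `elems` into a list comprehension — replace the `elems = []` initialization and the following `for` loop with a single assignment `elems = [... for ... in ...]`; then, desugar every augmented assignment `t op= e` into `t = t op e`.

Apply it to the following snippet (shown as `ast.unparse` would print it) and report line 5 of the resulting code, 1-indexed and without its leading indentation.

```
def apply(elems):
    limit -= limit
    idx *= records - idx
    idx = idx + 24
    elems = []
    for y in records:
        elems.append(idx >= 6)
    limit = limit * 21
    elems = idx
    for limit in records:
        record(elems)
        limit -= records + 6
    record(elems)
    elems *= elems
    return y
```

Transformed code:
def apply(elems):
    limit = limit - limit
    idx = idx * (records - idx)
    idx = idx + 24
    elems = [idx >= 6 for y in records]
    limit = limit * 21
    elems = idx
    for limit in records:
        record(elems)
        limit = limit - (records + 6)
    record(elems)
    elems = elems * elems
    return y

elems = [idx >= 6 for y in records]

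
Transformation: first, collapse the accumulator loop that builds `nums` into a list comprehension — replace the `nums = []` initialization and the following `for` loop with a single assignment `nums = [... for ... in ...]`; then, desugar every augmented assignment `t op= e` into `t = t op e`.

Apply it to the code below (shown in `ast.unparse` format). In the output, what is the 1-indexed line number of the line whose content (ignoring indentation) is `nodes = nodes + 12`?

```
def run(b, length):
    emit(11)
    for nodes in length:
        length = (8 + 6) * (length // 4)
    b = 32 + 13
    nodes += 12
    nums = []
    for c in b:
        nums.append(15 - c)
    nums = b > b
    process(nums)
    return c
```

6

Transformed code:
def run(b, length):
    emit(11)
    for nodes in length:
        length = (8 + 6) * (length // 4)
    b = 32 + 13
    nodes = nodes + 12
    nums = [15 - c for c in b]
    nums = b > b
    process(nums)
    return c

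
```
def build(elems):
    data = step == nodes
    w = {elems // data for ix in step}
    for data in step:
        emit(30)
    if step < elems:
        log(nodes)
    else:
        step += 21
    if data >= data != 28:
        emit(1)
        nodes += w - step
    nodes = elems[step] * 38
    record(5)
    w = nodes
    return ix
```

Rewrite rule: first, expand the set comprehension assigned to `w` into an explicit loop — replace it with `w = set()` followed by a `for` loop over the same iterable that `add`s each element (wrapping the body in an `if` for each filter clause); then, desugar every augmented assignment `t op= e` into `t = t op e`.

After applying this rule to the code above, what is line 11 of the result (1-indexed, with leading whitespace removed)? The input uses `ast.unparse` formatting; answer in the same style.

Transformed code:
def build(elems):
    data = step == nodes
    w = set()
    for ix in step:
        w.add(elems // data)
    for data in step:
        emit(30)
    if step < elems:
        log(nodes)
    else:
        step = step + 21
    if data >= data != 28:
        emit(1)
        nodes = nodes + (w - step)
    nodes = elems[step] * 38
    record(5)
    w = nodes
    return ix

step = step + 21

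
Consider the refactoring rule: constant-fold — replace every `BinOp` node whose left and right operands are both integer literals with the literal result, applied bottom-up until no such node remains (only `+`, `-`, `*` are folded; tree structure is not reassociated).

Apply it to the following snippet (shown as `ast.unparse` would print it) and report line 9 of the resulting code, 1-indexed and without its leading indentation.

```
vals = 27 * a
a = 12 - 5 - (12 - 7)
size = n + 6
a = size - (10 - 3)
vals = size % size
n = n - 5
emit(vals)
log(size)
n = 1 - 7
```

n = -6

Transformed code:
vals = 27 * a
a = 2
size = n + 6
a = size - 7
vals = size % size
n = n - 5
emit(vals)
log(size)
n = -6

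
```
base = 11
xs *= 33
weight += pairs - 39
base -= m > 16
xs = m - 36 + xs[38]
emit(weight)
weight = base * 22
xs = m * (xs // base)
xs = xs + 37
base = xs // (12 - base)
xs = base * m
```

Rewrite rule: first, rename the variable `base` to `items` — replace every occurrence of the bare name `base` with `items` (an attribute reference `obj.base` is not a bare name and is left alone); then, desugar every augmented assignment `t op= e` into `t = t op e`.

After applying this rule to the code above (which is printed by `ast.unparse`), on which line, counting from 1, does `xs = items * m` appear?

11

Transformed code:
items = 11
xs = xs * 33
weight = weight + (pairs - 39)
items = items - (m > 16)
xs = m - 36 + xs[38]
emit(weight)
weight = items * 22
xs = m * (xs // items)
xs = xs + 37
items = xs // (12 - items)
xs = items * m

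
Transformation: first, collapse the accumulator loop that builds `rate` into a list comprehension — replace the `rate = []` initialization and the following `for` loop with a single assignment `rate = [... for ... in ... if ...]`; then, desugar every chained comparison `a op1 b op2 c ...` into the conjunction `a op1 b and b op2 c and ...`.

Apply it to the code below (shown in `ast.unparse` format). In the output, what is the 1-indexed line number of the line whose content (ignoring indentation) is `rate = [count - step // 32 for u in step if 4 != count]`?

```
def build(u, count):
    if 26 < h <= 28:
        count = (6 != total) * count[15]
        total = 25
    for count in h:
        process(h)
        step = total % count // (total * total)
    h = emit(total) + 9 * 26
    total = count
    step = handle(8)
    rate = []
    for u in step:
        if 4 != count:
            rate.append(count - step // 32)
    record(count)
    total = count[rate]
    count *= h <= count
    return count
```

Transformed code:
def build(u, count):
    if 26 < h and h <= 28:
        count = (6 != total) * count[15]
        total = 25
    for count in h:
        process(h)
        step = total % count // (total * total)
    h = emit(total) + 9 * 26
    total = count
    step = handle(8)
    rate = [count - step // 32 for u in step if 4 != count]
    record(count)
    total = count[rate]
    count *= h <= count
    return count

11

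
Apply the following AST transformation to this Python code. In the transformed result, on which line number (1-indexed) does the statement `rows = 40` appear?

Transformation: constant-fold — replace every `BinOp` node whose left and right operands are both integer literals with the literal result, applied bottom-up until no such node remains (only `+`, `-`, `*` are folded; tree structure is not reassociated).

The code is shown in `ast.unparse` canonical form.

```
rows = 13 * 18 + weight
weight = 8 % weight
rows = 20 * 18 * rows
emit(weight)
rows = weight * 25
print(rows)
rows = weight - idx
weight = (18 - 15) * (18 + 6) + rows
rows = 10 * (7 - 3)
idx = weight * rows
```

Transformed code:
rows = 234 + weight
weight = 8 % weight
rows = 360 * rows
emit(weight)
rows = weight * 25
print(rows)
rows = weight - idx
weight = 72 + rows
rows = 40
idx = weight * rows

9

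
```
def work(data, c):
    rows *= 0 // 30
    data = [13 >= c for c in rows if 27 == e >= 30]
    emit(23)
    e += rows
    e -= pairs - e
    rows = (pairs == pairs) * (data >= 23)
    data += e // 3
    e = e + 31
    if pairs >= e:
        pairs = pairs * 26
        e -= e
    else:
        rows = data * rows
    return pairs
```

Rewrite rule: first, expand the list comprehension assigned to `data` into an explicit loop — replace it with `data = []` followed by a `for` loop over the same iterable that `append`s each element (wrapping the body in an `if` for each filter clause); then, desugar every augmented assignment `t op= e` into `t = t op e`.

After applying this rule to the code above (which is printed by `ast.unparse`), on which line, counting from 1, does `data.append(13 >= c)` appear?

6

Transformed code:
def work(data, c):
    rows = rows * (0 // 30)
    data = []
    for c in rows:
        if 27 == e >= 30:
            data.append(13 >= c)
    emit(23)
    e = e + rows
    e = e - (pairs - e)
    rows = (pairs == pairs) * (data >= 23)
    data = data + e // 3
    e = e + 31
    if pairs >= e:
        pairs = pairs * 26
        e = e - e
    else:
        rows = data * rows
    return pairs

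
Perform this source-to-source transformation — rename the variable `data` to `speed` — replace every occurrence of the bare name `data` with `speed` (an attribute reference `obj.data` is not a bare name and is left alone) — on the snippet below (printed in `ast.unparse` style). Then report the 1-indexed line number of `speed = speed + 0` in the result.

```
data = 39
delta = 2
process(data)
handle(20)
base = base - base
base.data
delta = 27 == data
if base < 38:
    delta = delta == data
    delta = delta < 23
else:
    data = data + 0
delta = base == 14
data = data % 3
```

12

Transformed code:
speed = 39
delta = 2
process(speed)
handle(20)
base = base - base
base.data
delta = 27 == speed
if base < 38:
    delta = delta == speed
    delta = delta < 23
else:
    speed = speed + 0
delta = base == 14
speed = speed % 3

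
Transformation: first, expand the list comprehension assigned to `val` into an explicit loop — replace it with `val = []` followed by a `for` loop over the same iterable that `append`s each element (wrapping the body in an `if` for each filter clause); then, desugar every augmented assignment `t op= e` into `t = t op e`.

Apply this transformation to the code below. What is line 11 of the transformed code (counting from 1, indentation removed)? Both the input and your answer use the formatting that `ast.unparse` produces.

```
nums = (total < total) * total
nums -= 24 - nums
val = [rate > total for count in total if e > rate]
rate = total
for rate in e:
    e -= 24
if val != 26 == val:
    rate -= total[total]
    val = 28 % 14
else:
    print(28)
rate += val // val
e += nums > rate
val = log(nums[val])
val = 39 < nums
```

rate = rate - total[total]

Transformed code:
nums = (total < total) * total
nums = nums - (24 - nums)
val = []
for count in total:
    if e > rate:
        val.append(rate > total)
rate = total
for rate in e:
    e = e - 24
if val != 26 == val:
    rate = rate - total[total]
    val = 28 % 14
else:
    print(28)
rate = rate + val // val
e = e + (nums > rate)
val = log(nums[val])
val = 39 < nums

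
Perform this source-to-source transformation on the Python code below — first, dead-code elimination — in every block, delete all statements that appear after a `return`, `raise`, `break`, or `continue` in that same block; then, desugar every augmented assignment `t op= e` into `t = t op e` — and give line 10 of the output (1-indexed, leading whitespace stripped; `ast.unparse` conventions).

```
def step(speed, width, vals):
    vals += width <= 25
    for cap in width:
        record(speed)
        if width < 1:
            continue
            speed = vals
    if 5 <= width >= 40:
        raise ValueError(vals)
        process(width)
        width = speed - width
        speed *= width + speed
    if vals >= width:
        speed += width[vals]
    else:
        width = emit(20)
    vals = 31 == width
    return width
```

speed = speed + width[vals]

Transformed code:
def step(speed, width, vals):
    vals = vals + (width <= 25)
    for cap in width:
        record(speed)
        if width < 1:
            continue
    if 5 <= width >= 40:
        raise ValueError(vals)
    if vals >= width:
        speed = speed + width[vals]
    else:
        width = emit(20)
    vals = 31 == width
    return width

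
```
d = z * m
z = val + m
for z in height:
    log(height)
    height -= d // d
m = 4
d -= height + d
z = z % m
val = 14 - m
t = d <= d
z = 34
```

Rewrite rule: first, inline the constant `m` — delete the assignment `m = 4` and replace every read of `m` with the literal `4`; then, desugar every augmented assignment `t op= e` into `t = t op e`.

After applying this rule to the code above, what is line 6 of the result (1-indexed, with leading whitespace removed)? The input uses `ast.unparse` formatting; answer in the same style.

Transformed code:
d = z * 4
z = val + 4
for z in height:
    log(height)
    height = height - d // d
d = d - (height + d)
z = z % 4
val = 14 - 4
t = d <= d
z = 34

d = d - (height + d)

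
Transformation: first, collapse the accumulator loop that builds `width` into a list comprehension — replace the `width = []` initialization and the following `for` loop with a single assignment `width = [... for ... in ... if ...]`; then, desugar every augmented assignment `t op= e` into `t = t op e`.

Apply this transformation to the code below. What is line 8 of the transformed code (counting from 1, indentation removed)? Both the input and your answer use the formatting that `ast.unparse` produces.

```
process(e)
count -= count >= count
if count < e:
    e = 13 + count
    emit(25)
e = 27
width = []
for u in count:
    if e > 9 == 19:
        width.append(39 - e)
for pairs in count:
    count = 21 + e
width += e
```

for pairs in count:

Transformed code:
process(e)
count = count - (count >= count)
if count < e:
    e = 13 + count
    emit(25)
e = 27
width = [39 - e for u in count if e > 9 == 19]
for pairs in count:
    count = 21 + e
width = width + e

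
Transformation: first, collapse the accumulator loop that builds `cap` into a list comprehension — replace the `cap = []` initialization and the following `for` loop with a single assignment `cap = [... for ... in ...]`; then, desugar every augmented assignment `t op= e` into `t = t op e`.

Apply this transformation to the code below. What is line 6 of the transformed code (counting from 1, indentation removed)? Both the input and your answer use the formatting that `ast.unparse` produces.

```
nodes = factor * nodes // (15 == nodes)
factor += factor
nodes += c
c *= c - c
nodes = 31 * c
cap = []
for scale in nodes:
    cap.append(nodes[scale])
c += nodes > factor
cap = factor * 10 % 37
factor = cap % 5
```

Transformed code:
nodes = factor * nodes // (15 == nodes)
factor = factor + factor
nodes = nodes + c
c = c * (c - c)
nodes = 31 * c
cap = [nodes[scale] for scale in nodes]
c = c + (nodes > factor)
cap = factor * 10 % 37
factor = cap % 5

cap = [nodes[scale] for scale in nodes]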